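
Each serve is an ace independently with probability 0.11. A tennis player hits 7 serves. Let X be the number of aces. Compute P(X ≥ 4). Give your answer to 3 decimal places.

0.004

X ~ Binomial(7, 0.11); P(X ≥ 4) = Σ C(7,k) p^k (1−p)^(7−k) over k:
  k=4: C(7,4)·0.11^4·0.89^3 = 0.00361
  k=5: C(7,5)·0.11^5·0.89^2 = 0.00027
  k=6: C(7,6)·0.11^6·0.89^1 = 0.00001
  k=7: C(7,7)·0.11^7·0.89^0 = 0.00000
Total = 0.00389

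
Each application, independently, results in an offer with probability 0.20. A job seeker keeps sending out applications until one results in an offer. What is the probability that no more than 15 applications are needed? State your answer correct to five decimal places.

0.96482

Y = number of applications to the first success; geometric, p = 0.20.
P(Y ≤ 15) = 1 − (1−p)^15 = 1 − 0.0351844 = 0.9648156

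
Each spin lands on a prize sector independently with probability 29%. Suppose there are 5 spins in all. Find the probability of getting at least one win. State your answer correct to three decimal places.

P(at least one) = 1 − P(none) = 1 − (1 − 0.29)^5
= 1 − 0.18042 = 0.81958

0.820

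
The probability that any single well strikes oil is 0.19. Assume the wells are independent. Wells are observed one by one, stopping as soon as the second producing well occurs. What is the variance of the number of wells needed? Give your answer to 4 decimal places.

Y = total wells until the second success; negative binomial with r=2, p=0.19.
Var(Y) = r(1−p)/p² = 2·0.81 / 0.19² = 44.875346

44.8753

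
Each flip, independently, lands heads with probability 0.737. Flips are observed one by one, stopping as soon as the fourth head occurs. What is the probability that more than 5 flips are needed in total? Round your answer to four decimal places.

0.3946

Needing more than 5 flips ⇔ fewer than 4 successes in the first 5. With X ~ Binomial(5, 0.737), P(Y > 5) = P(X ≤ 3).
  k=0: C(5,0)·0.737^0·0.263^5 = 0.001258
  k=1: C(5,1)·0.737^1·0.263^4 = 0.017630
  k=2: C(5,2)·0.737^2·0.263^3 = 0.098810
  k=3: C(5,3)·0.737^3·0.263^2 = 0.276894
P(X ≤ 3) = 0.394593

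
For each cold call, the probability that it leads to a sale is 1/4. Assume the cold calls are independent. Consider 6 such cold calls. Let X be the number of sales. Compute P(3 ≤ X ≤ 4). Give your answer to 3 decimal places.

0.165

X ~ Binomial(6, 0.25); P(3 ≤ X ≤ 4) = Σ C(6,k) p^k (1−p)^(6−k) over k:
  k=3: C(6,3)·0.25^3·0.75^3 = 0.13184
  k=4: C(6,4)·0.25^4·0.75^2 = 0.03296
Total = 0.16479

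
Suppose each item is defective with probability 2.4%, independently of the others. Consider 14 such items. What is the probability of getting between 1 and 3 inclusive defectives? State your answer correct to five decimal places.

0.28803

X ~ Binomial(14, 0.024); P(1 ≤ X ≤ 3) = Σ C(14,k) p^k (1−p)^(14−k) over k:
  k=1: C(14,1)·0.024^1·0.976^13 = 0.2450117
  k=2: C(14,2)·0.024^2·0.976^12 = 0.0391617
  k=3: C(14,3)·0.024^3·0.976^11 = 0.0038520
Total = 0.2880254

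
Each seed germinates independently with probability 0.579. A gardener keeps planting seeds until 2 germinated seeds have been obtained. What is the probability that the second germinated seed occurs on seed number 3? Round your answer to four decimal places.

0.2823

Y = trial on which the second success occurs; negative binomial, r=2, p=0.579.
P(Y=3) = C(2,1) · p^2 · (1−p)^1
= 2 · 0.33524 · 0.421 = 0.282273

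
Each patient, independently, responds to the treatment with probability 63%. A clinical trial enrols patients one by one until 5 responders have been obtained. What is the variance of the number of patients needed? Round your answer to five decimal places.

Y = total patients until the fifth success; negative binomial with r=5, p=0.63.
Var(Y) = r(1−p)/p² = 5·0.37 / 0.63² = 4.6611237

4.66112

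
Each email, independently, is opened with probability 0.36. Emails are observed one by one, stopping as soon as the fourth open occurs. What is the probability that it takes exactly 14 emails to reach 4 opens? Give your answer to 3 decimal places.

0.055

Y = trial on which the fourth success occurs; negative binomial, r=4, p=0.36.
P(Y=14) = C(13,3) · p^4 · (1−p)^10
= 286 · 0.016796 · 0.011529 = 0.05538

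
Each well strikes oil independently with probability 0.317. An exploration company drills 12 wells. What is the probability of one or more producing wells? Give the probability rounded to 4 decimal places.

0.9897

P(at least one) = 1 − P(none) = 1 − (1 − 0.317)^12
= 1 − 0.010305 = 0.989695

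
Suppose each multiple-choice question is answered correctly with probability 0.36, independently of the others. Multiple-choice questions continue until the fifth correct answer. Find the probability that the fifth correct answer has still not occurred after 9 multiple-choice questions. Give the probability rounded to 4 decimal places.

0.8110

Needing more than 9 multiple-choice questions ⇔ fewer than 5 successes in the first 9. With X ~ Binomial(9, 0.36), P(Y > 9) = P(X ≤ 4).
  k=0: C(9,0)·0.36^0·0.64^9 = 0.018014
  k=1: C(9,1)·0.36^1·0.64^8 = 0.091198
  k=2: C(9,2)·0.36^2·0.64^7 = 0.205195
  k=3: C(9,3)·0.36^3·0.64^6 = 0.269319
  k=4: C(9,4)·0.36^4·0.64^5 = 0.227238
P(X ≤ 4) = 0.810964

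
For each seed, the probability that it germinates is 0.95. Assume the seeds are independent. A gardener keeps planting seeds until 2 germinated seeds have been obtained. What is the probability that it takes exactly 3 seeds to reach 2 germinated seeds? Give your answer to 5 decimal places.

0.09025

Y = trial on which the second success occurs; negative binomial, r=2, p=0.95.
P(Y=3) = C(2,1) · p^2 · (1−p)^1
= 2 · 0.9025 · 0.05 = 0.0902500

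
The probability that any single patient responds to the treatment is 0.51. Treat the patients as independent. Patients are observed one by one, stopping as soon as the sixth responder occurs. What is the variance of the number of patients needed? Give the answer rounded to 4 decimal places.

11.3033

Y = total patients until the sixth success; negative binomial with r=6, p=0.51.
Var(Y) = r(1−p)/p² = 6·0.49 / 0.51² = 11.303345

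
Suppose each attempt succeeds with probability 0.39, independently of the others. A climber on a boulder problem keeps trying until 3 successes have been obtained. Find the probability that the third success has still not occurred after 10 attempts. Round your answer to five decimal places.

0.18395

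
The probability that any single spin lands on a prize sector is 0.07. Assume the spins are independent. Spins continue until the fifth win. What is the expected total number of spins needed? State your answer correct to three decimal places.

71.429

Y = total spins until the fifth success; negative binomial with r=5, p=0.07.
E[Y] = r / p = 5 / 0.07 = 71.42857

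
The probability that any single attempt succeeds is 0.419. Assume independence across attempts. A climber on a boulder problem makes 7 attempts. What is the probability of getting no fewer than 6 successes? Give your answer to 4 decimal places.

X ~ Binomial(7, 0.419); P(X ≥ 6) = Σ C(7,k) p^k (1−p)^(7−k) over k:
  k=6: C(7,6)·0.419^6·0.581^1 = 0.022007
  k=7: C(7,7)·0.419^7·0.581^0 = 0.002267
Total = 0.024274

0.0243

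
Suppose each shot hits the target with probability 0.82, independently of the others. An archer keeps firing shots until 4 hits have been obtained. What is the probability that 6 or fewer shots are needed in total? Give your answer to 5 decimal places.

0.92414

Finishing within 6 shots ⇔ at least 4 successes in the first 6. With X ~ Binomial(6, 0.82), P(Y ≤ 6) = 1 − P(X ≤ 3).
  k=0: C(6,0)·0.82^0·0.18^6 = 0.0000340
  k=1: C(6,1)·0.82^1·0.18^5 = 0.0009297
  k=2: C(6,2)·0.82^2·0.18^4 = 0.0105879
  k=3: C(6,3)·0.82^3·0.18^3 = 0.0643116
1 − 0.0758631 = 0.9241369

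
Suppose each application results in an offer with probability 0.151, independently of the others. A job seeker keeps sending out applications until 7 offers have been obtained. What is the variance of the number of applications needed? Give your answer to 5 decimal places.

260.64646

Y = total applications until the seventh success; negative binomial with r=7, p=0.151.
Var(Y) = r(1−p)/p² = 7·0.849 / 0.151² = 260.6464629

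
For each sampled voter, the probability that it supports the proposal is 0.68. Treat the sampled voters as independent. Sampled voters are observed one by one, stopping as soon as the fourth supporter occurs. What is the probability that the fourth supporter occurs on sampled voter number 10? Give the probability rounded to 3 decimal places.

Y = trial on which the fourth success occurs; negative binomial, r=4, p=0.68.
P(Y=10) = C(9,3) · p^4 · (1−p)^6
= 84 · 0.21381 · 0.0010737 = 0.01928

0.019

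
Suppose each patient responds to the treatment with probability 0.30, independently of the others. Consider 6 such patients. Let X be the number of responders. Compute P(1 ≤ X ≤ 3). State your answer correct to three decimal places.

0.812

X ~ Binomial(6, 0.30); P(1 ≤ X ≤ 3) = Σ C(6,k) p^k (1−p)^(6−k) over k:
  k=1: C(6,1)·0.30^1·0.70^5 = 0.30253
  k=2: C(6,2)·0.30^2·0.70^4 = 0.32414
  k=3: C(6,3)·0.30^3·0.70^3 = 0.18522
Total = 0.81188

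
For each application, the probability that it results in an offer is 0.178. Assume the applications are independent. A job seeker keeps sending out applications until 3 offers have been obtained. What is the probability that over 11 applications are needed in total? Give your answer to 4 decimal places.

0.6901

Needing more than 11 applications ⇔ fewer than 3 successes in the first 11. With X ~ Binomial(11, 0.178), P(Y > 11) = P(X ≤ 2).
  k=0: C(11,0)·0.178^0·0.822^11 = 0.115768
  k=1: C(11,1)·0.178^1·0.822^10 = 0.275760
  k=2: C(11,2)·0.178^2·0.822^9 = 0.298572
P(X ≤ 2) = 0.690100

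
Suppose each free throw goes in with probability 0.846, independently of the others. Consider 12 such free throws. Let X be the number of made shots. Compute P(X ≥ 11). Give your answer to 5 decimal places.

X ~ Binomial(12, 0.846); P(X ≥ 11) = Σ C(12,k) p^k (1−p)^(12−k) over k:
  k=11: C(12,11)·0.846^11·0.154^1 = 0.2936135
  k=12: C(12,12)·0.846^12·0.154^0 = 0.1344140
Total = 0.4280274

0.42803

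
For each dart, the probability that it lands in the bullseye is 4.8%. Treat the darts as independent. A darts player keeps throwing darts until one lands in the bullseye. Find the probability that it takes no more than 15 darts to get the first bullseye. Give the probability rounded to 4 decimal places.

Y = number of darts to the first success; geometric, p = 0.048.
P(Y ≤ 15) = 1 − (1−p)^15 = 1 − 0.478139 = 0.521861

0.5219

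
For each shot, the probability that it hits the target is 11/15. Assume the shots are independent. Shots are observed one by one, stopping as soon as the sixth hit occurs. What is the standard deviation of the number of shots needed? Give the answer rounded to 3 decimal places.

1.725

Y = total shots until the sixth success; negative binomial with r=6, p=0.733333.
SD(Y) = √[r(1−p)/p²] = √(2.97521) = 1.72488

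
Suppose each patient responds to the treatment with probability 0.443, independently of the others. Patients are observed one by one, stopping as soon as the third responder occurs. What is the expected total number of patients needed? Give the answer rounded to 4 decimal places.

6.7720

Y = total patients until the third success; negative binomial with r=3, p=0.443.
E[Y] = r / p = 3 / 0.443 = 6.772009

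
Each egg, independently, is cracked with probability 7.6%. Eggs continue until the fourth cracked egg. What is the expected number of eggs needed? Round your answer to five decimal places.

52.63158

Y = total eggs until the fourth success; negative binomial with r=4, p=0.076.
E[Y] = r / p = 4 / 0.076 = 52.6315789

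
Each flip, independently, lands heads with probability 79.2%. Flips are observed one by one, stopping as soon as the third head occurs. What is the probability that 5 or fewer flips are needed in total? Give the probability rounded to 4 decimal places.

0.9358

Finishing within 5 flips ⇔ at least 3 successes in the first 5. With X ~ Binomial(5, 0.792), P(Y ≤ 5) = 1 − P(X ≤ 2).
  k=0: C(5,0)·0.792^0·0.208^5 = 0.000389
  k=1: C(5,1)·0.792^1·0.208^4 = 0.007412
  k=2: C(5,2)·0.792^2·0.208^3 = 0.056447
1 − 0.064248 = 0.935752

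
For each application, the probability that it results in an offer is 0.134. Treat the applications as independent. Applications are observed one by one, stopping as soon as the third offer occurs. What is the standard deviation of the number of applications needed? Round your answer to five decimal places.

Y = total applications until the third success; negative binomial with r=3, p=0.134.
SD(Y) = √[r(1−p)/p²] = √(144.6870127) = 12.0285915

12.02859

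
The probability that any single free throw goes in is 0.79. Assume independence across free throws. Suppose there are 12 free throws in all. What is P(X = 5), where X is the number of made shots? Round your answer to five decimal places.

0.00439

X ~ Binomial(n=12, p=0.79).
P(X=5) = C(12,5) · p^5 · (1−p)^7
= 792 · 0.30771 · 1.8011e-05 = 0.0043893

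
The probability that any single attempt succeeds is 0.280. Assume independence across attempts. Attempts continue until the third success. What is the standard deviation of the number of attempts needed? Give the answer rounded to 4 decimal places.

Y = total attempts until the third success; negative binomial with r=3, p=0.28.
SD(Y) = √[r(1−p)/p²] = √(27.551020) = 5.248907

5.2489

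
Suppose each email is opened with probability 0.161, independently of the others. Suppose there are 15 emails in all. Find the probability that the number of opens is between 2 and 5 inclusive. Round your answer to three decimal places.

0.698

X ~ Binomial(15, 0.161); P(2 ≤ X ≤ 5) = Σ C(15,k) p^k (1−p)^(15−k) over k:
  k=2: C(15,2)·0.161^2·0.839^13 = 0.27781
  k=3: C(15,3)·0.161^3·0.839^12 = 0.23101
  k=4: C(15,4)·0.161^4·0.839^11 = 0.13299
  k=5: C(15,5)·0.161^5·0.839^10 = 0.05614
Total = 0.69795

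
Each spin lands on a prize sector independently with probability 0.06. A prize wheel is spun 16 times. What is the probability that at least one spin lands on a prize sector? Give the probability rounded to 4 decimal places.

P(at least one) = 1 − P(none) = 1 − (1 − 0.06)^16
= 1 − 0.371574 = 0.628426

0.6284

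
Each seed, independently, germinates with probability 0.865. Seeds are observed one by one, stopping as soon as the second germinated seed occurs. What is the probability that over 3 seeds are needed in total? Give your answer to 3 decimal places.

Needing more than 3 seeds ⇔ fewer than 2 successes in the first 3. With X ~ Binomial(3, 0.865), P(Y > 3) = P(X ≤ 1).
  k=0: C(3,0)·0.865^0·0.135^3 = 0.00246
  k=1: C(3,1)·0.865^1·0.135^2 = 0.04729
P(X ≤ 1) = 0.04975

0.050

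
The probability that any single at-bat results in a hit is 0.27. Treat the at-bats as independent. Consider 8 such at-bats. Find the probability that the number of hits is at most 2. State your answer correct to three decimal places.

0.628

X ~ Binomial(8, 0.27); P(X ≤ 2) = Σ C(8,k) p^k (1−p)^(8−k) over k:
  k=0: C(8,0)·0.27^0·0.73^8 = 0.08065
  k=1: C(8,1)·0.27^1·0.73^7 = 0.23862
  k=2: C(8,2)·0.27^2·0.73^6 = 0.30890
Total = 0.62817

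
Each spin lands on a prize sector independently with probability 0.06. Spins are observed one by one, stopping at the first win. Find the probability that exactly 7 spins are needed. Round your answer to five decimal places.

0.04139

Geometric (trials to first success), p = 0.06.
P(Y = 7) = (1−p)^6 · p = 0.68987 · 0.06 = 0.0413922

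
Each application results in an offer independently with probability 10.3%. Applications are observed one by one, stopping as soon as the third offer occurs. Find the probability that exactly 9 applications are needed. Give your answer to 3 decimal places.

0.016

Y = trial on which the third success occurs; negative binomial, r=3, p=0.103.
P(Y=9) = C(8,2) · p^3 · (1−p)^6
= 28 · 0.0010927 · 0.5209 = 0.01594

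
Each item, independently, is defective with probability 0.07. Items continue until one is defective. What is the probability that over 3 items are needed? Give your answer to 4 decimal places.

0.8044

Y = number of items to the first success; geometric, p = 0.07.
P(Y > 3) = P(first 3 all fail) = (1−p)^3 = 0.804357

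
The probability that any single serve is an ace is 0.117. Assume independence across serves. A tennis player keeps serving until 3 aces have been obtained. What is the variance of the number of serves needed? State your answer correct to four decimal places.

193.5130

Y = total serves until the third success; negative binomial with r=3, p=0.117.
Var(Y) = r(1−p)/p² = 3·0.883 / 0.117² = 193.513040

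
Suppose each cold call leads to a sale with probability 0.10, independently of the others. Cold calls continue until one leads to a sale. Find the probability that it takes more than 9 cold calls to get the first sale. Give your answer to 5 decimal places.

Y = number of cold calls to the first success; geometric, p = 0.10.
P(Y > 9) = P(first 9 all fail) = (1−p)^9 = 0.3874205

0.38742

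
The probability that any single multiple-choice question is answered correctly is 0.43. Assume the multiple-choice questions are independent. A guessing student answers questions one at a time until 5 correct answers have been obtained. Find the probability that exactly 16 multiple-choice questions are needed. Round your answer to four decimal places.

Y = trial on which the fifth success occurs; negative binomial, r=5, p=0.43.
P(Y=16) = C(15,4) · p^5 · (1−p)^11
= 1365 · 0.014701 · 0.0020636 = 0.041409

0.0414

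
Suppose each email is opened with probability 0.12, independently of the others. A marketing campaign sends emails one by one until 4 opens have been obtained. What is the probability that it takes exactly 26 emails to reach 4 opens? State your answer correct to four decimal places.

0.0286

Y = trial on which the fourth success occurs; negative binomial, r=4, p=0.12.
P(Y=26) = C(25,3) · p^4 · (1−p)^22
= 2300 · 0.00020736 · 0.060065 = 0.028647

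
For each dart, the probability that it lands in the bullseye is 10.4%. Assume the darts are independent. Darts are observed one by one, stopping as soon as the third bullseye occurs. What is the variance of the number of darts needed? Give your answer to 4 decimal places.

248.5207

Y = total darts until the third success; negative binomial with r=3, p=0.104.
Var(Y) = r(1−p)/p² = 3·0.896 / 0.104² = 248.520710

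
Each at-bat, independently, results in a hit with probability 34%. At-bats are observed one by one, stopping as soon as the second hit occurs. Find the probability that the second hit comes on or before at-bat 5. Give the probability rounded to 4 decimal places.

0.5522

Finishing within 5 at-bats ⇔ at least 2 successes in the first 5. With X ~ Binomial(5, 0.34), P(Y ≤ 5) = 1 − P(X ≤ 1).
  k=0: C(5,0)·0.34^0·0.66^5 = 0.125233
  k=1: C(5,1)·0.34^1·0.66^4 = 0.322571
1 − 0.447804 = 0.552196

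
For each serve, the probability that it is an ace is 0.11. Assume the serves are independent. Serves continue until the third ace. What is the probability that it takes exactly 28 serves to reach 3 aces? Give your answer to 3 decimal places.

Y = trial on which the third success occurs; negative binomial, r=3, p=0.11.
P(Y=28) = C(27,2) · p^3 · (1−p)^25
= 351 · 0.001331 · 0.054294 = 0.02537

0.025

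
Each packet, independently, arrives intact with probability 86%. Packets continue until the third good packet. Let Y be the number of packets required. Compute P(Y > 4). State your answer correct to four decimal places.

Needing more than 4 packets ⇔ fewer than 3 successes in the first 4. With X ~ Binomial(4, 0.86), P(Y > 4) = P(X ≤ 2).
  k=0: C(4,0)·0.86^0·0.14^4 = 0.000384
  k=1: C(4,1)·0.86^1·0.14^3 = 0.009439
  k=2: C(4,2)·0.86^2·0.14^2 = 0.086977
P(X ≤ 2) = 0.096800

0.0968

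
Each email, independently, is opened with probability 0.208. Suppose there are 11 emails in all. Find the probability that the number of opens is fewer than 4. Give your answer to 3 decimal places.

0.821

X ~ Binomial(11, 0.208); P(X ≤ 3) = Σ C(11,k) p^k (1−p)^(11−k) over k:
  k=0: C(11,0)·0.208^0·0.792^11 = 0.07691
  k=1: C(11,1)·0.208^1·0.792^10 = 0.22218
  k=2: C(11,2)·0.208^2·0.792^9 = 0.29175
  k=3: C(11,3)·0.208^3·0.792^8 = 0.22987
Total = 0.82071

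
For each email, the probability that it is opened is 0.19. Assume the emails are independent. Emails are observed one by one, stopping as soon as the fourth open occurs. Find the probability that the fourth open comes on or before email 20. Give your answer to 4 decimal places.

0.5439

Finishing within 20 emails ⇔ at least 4 successes in the first 20. With X ~ Binomial(20, 0.19), P(Y ≤ 20) = 1 − P(X ≤ 3).
  k=0: C(20,0)·0.19^0·0.81^20 = 0.014781
  k=1: C(20,1)·0.19^1·0.81^19 = 0.069342
  k=2: C(20,2)·0.19^2·0.81^18 = 0.154522
  k=3: C(20,3)·0.19^3·0.81^17 = 0.217476
1 − 0.456121 = 0.543879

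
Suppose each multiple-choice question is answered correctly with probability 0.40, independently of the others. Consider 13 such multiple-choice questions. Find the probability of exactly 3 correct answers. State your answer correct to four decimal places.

0.1107

X ~ Binomial(n=13, p=0.40).
P(X=3) = C(13,3) · p^3 · (1−p)^10
= 286 · 0.064 · 0.0060466 = 0.110677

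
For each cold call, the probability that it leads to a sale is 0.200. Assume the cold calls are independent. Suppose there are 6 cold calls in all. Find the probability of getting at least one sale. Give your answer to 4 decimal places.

0.7379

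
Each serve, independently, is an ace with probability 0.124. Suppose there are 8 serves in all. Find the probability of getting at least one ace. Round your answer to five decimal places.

0.65324

P(at least one) = 1 − P(none) = 1 − (1 − 0.124)^8
= 1 − 0.3467631 = 0.6532369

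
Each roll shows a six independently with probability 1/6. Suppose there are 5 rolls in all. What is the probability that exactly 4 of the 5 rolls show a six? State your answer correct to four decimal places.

0.0032

X ~ Binomial(n=5, p=0.166667).
P(X=4) = C(5,4) · p^4 · (1−p)^1
= 5 · 0.0007716 · 0.83333 = 0.003215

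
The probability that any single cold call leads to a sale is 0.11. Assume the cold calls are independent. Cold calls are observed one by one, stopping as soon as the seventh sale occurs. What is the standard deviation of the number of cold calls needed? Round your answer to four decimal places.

Y = total cold calls until the seventh success; negative binomial with r=7, p=0.11.
SD(Y) = √[r(1−p)/p²] = √(514.876033) = 22.690880

22.6909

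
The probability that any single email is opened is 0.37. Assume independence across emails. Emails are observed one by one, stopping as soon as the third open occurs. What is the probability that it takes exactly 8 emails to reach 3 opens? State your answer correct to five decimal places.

Y = trial on which the third success occurs; negative binomial, r=3, p=0.37.
P(Y=8) = C(7,2) · p^3 · (1−p)^5
= 21 · 0.050653 · 0.099244 = 0.1055668

0.10557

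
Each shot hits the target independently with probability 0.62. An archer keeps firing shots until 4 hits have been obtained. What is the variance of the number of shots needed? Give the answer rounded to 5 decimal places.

3.95421

Y = total shots until the fourth success; negative binomial with r=4, p=0.62.
Var(Y) = r(1−p)/p² = 4·0.38 / 0.62² = 3.9542144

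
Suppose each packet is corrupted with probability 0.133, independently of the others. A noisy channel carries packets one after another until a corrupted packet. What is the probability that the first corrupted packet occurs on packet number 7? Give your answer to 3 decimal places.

0.056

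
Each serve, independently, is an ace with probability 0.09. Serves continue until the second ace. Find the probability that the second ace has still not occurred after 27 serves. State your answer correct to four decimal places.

0.2876

Needing more than 27 serves ⇔ fewer than 2 successes in the first 27. With X ~ Binomial(27, 0.09), P(Y > 27) = P(X ≤ 1).
  k=0: C(27,0)·0.09^0·0.91^27 = 0.078364
  k=1: C(27,1)·0.09^1·0.91^26 = 0.209258
P(X ≤ 1) = 0.287622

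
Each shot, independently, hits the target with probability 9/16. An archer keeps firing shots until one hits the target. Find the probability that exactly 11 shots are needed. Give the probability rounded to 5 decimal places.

0.00014

Geometric (trials to first success), p = 0.5625.
P(Y = 11) = (1−p)^10 · p = 0.00025691 · 0.5625 = 0.0001445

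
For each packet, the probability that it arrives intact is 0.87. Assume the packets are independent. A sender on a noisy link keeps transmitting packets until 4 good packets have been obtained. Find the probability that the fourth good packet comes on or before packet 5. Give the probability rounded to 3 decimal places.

0.871

Finishing within 5 packets ⇔ at least 4 successes in the first 5. With X ~ Binomial(5, 0.87), P(Y ≤ 5) = 1 − P(X ≤ 3).
  k=0: C(5,0)·0.87^0·0.13^5 = 0.00004
  k=1: C(5,1)·0.87^1·0.13^4 = 0.00124
  k=2: C(5,2)·0.87^2·0.13^3 = 0.01663
  k=3: C(5,3)·0.87^3·0.13^2 = 0.11129
1 − 0.12920 = 0.87080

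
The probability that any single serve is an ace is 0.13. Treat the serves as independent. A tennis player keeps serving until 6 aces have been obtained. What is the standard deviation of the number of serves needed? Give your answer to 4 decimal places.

17.5749

Y = total serves until the sixth success; negative binomial with r=6, p=0.13.
SD(Y) = √[r(1−p)/p²] = √(308.875740) = 17.574861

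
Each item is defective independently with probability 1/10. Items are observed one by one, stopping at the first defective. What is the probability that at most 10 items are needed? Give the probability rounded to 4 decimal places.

0.6513

Y = number of items to the first success; geometric, p = 0.10.
P(Y ≤ 10) = 1 − (1−p)^10 = 1 − 0.348678 = 0.651322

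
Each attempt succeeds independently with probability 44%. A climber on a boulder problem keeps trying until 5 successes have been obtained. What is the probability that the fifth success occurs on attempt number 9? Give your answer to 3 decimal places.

Y = trial on which the fifth success occurs; negative binomial, r=5, p=0.44.
P(Y=9) = C(8,4) · p^5 · (1−p)^4
= 70 · 0.016492 · 0.098345 = 0.11353

0.114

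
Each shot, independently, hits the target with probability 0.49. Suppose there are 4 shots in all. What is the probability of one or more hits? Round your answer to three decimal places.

0.932

P(at least one) = 1 − P(none) = 1 − (1 − 0.49)^4
= 1 − 0.06765 = 0.93235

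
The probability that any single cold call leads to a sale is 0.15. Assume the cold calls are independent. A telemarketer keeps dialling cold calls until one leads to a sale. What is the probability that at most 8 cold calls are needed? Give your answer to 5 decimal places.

Y = number of cold calls to the first success; geometric, p = 0.15.
P(Y ≤ 8) = 1 − (1−p)^8 = 1 − 0.2724905 = 0.7275095

0.72751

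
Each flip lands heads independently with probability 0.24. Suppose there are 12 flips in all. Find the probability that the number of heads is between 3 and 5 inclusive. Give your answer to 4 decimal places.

X ~ Binomial(12, 0.24); P(3 ≤ X ≤ 5) = Σ C(12,k) p^k (1−p)^(12−k) over k:
  k=3: C(12,3)·0.24^3·0.76^9 = 0.257264
  k=4: C(12,4)·0.24^4·0.76^8 = 0.182793
  k=5: C(12,5)·0.24^5·0.76^7 = 0.092358
Total = 0.532415

0.5324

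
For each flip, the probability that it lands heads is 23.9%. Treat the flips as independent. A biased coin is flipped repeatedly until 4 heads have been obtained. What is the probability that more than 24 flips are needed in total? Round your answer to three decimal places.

Needing more than 24 flips ⇔ fewer than 4 successes in the first 24. With X ~ Binomial(24, 0.239), P(Y > 24) = P(X ≤ 3).
  k=0: C(24,0)·0.239^0·0.761^24 = 0.00142
  k=1: C(24,1)·0.239^1·0.761^23 = 0.01073
  k=2: C(24,2)·0.239^2·0.761^22 = 0.03874
  k=3: C(24,3)·0.239^3·0.761^21 = 0.08922
P(X ≤ 3) = 0.14011

0.140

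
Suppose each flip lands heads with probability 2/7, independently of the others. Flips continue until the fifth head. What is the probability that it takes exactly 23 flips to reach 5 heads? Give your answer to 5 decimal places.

0.03263

Y = trial on which the fifth success occurs; negative binomial, r=5, p=0.285714.
P(Y=23) = C(22,4) · p^5 · (1−p)^18
= 7315 · 0.001904 · 0.0023426 = 0.0326264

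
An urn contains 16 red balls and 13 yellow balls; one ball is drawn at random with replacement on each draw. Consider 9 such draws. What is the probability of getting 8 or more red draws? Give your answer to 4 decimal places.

X ~ Binomial(9, 0.551724); P(X ≥ 8) = Σ C(9,k) p^k (1−p)^(9−k) over k:
  k=8: C(9,8)·0.551724^8·0.448276^1 = 0.034639
  k=9: C(9,9)·0.551724^9·0.448276^0 = 0.004737
Total = 0.039376

0.0394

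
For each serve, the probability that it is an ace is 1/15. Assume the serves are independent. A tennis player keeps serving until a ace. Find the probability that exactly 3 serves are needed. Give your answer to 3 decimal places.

0.058

Geometric (trials to first success), p = 0.066667.
P(Y = 3) = (1−p)^2 · p = 0.87111 · 0.066667 = 0.05807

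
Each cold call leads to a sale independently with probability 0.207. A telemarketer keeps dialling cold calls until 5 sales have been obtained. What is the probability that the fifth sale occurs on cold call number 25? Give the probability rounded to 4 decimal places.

0.0391

Y = trial on which the fifth success occurs; negative binomial, r=5, p=0.207.
P(Y=25) = C(24,4) · p^5 · (1−p)^20
= 10626 · 0.00038006 · 0.0096708 = 0.039056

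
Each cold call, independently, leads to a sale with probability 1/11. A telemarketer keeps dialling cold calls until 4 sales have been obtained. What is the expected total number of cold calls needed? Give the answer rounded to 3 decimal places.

Y = total cold calls until the fourth success; negative binomial with r=4, p=0.090909.
E[Y] = r / p = 4 / 0.090909 = 44.00000

44.000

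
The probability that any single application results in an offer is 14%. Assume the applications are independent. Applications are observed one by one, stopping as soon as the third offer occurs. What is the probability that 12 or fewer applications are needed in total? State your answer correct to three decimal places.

Finishing within 12 applications ⇔ at least 3 successes in the first 12. With X ~ Binomial(12, 0.14), P(Y ≤ 12) = 1 − P(X ≤ 2).
  k=0: C(12,0)·0.14^0·0.86^12 = 0.16367
  k=1: C(12,1)·0.14^1·0.86^11 = 0.31974
  k=2: C(12,2)·0.14^2·0.86^10 = 0.28628
1 − 0.76969 = 0.23031

0.230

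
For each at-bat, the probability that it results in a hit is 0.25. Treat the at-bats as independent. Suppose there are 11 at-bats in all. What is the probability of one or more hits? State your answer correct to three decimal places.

P(at least one) = 1 − P(none) = 1 − (1 − 0.25)^11
= 1 − 0.04224 = 0.95776

0.958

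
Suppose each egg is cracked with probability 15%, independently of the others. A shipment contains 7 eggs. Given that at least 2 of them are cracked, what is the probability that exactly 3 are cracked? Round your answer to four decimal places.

0.2176

X ~ Binomial(7, 0.15). Want P(X=3 | X≥2) = P(X=3) / P(X≥2).
P(X=3) = C(7,3)·0.15^3·0.85^4 = 0.061662
P(X≥2) = 1 − 0.320577 − 0.396007 = 0.283416
Ratio = 0.061662 / 0.283416 = 0.217567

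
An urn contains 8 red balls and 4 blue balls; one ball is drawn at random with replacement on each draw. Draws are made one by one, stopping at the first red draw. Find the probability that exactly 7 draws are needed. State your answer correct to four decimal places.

0.0009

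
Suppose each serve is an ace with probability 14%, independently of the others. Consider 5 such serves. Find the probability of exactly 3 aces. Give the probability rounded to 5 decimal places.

X ~ Binomial(n=5, p=0.14).
P(X=3) = C(5,3) · p^3 · (1−p)^2
= 10 · 0.002744 · 0.7396 = 0.0202946

0.02029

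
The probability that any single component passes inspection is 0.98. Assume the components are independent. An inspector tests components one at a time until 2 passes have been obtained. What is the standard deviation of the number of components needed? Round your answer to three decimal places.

Y = total components until the second success; negative binomial with r=2, p=0.98.
SD(Y) = √[r(1−p)/p²] = √(0.04165) = 0.20408

0.204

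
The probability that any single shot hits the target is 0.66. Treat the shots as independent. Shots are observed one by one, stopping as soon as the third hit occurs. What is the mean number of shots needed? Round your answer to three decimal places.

4.545

Y = total shots until the third success; negative binomial with r=3, p=0.66.
E[Y] = r / p = 3 / 0.66 = 4.54545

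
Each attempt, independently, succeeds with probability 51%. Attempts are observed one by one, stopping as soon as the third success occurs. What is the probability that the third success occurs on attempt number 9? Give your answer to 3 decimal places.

0.051

Y = trial on which the third success occurs; negative binomial, r=3, p=0.51.
P(Y=9) = C(8,2) · p^3 · (1−p)^6
= 28 · 0.13265 · 0.013841 = 0.05141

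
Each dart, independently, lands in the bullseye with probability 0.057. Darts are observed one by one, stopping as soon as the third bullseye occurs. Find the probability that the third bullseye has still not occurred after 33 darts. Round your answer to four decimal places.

Needing more than 33 darts ⇔ fewer than 3 successes in the first 33. With X ~ Binomial(33, 0.057), P(Y > 33) = P(X ≤ 2).
  k=0: C(33,0)·0.057^0·0.943^33 = 0.144174
  k=1: C(33,1)·0.057^1·0.943^32 = 0.287583
  k=2: C(33,2)·0.057^2·0.943^31 = 0.278129
P(X ≤ 2) = 0.709885

0.7099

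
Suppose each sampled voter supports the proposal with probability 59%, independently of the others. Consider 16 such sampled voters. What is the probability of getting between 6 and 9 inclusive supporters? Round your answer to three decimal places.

X ~ Binomial(16, 0.59); P(6 ≤ X ≤ 9) = Σ C(16,k) p^k (1−p)^(16−k) over k:
  k=6: C(16,6)·0.59^6·0.41^10 = 0.04534
  k=7: C(16,7)·0.59^7·0.41^9 = 0.09321
  k=8: C(16,8)·0.59^8·0.41^8 = 0.15089
  k=9: C(16,9)·0.59^9·0.41^7 = 0.19301
Total = 0.48245

0.482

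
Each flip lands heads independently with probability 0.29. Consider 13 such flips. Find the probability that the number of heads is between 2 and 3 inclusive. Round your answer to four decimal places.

0.3787

X ~ Binomial(13, 0.29); P(2 ≤ X ≤ 3) = Σ C(13,k) p^k (1−p)^(13−k) over k:
  k=2: C(13,2)·0.29^2·0.71^11 = 0.151612
  k=3: C(13,3)·0.29^3·0.71^10 = 0.227062
Total = 0.378673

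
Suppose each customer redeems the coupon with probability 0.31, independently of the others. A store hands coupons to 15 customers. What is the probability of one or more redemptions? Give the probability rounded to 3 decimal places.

0.996

P(at least one) = 1 − P(none) = 1 − (1 − 0.31)^15
= 1 − 0.00383 = 0.99617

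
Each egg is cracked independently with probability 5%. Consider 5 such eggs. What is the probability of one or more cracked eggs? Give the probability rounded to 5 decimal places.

0.22622

P(at least one) = 1 − P(none) = 1 − (1 − 0.05)^5
= 1 − 0.7737809 = 0.2262191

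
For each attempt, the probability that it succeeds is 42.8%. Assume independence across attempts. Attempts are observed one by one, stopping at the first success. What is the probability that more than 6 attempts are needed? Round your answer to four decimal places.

Y = number of attempts to the first success; geometric, p = 0.428.
P(Y > 6) = P(first 6 all fail) = (1−p)^6 = 0.035025

0.0350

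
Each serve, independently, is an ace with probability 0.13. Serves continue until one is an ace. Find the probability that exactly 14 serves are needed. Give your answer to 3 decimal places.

Geometric (trials to first success), p = 0.13.
P(Y = 14) = (1−p)^13 · p = 0.16359 · 0.13 = 0.02127

0.021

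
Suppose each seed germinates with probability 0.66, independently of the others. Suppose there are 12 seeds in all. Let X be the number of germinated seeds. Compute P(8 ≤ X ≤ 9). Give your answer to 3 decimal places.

0.444

X ~ Binomial(12, 0.66); P(8 ≤ X ≤ 9) = Σ C(12,k) p^k (1−p)^(12−k) over k:
  k=8: C(12,8)·0.66^8·0.34^4 = 0.23816
  k=9: C(12,9)·0.66^9·0.34^3 = 0.20547
Total = 0.44363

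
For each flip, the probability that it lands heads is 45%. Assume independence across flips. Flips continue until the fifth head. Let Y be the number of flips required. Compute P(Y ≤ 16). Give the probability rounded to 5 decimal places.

0.91469

Finishing within 16 flips ⇔ at least 5 successes in the first 16. With X ~ Binomial(16, 0.45), P(Y ≤ 16) = 1 − P(X ≤ 4).
  k=0: C(16,0)·0.45^0·0.55^16 = 0.0000701
  k=1: C(16,1)·0.45^1·0.55^15 = 0.0009179
  k=2: C(16,2)·0.45^2·0.55^14 = 0.0056323
  k=3: C(16,3)·0.45^3·0.55^13 = 0.0215051
  k=4: C(16,4)·0.45^4·0.55^12 = 0.0571839
1 − 0.0853092 = 0.9146908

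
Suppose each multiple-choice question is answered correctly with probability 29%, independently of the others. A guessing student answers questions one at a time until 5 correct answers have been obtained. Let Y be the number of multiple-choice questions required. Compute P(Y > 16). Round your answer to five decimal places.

Needing more than 16 multiple-choice questions ⇔ fewer than 5 successes in the first 16. With X ~ Binomial(16, 0.29), P(Y > 16) = P(X ≤ 4).
  k=0: C(16,0)·0.29^0·0.71^16 = 0.0041700
  k=1: C(16,1)·0.29^1·0.71^15 = 0.0272517
  k=2: C(16,2)·0.29^2·0.71^14 = 0.0834822
  k=3: C(16,3)·0.29^3·0.71^13 = 0.1591258
  k=4: C(16,4)·0.29^4·0.71^12 = 0.2112339
P(X ≤ 4) = 0.4852636

0.48526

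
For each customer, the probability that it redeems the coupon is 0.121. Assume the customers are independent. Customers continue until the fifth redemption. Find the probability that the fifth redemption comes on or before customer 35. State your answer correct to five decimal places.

Finishing within 35 customers ⇔ at least 5 successes in the first 35. With X ~ Binomial(35, 0.121), P(Y ≤ 35) = 1 − P(X ≤ 4).
  k=0: C(35,0)·0.121^0·0.879^35 = 0.0109550
  k=1: C(35,1)·0.121^1·0.879^34 = 0.0527807
  k=2: C(35,2)·0.121^2·0.879^33 = 0.1235153
  k=3: C(35,3)·0.121^3·0.879^32 = 0.1870293
  k=4: C(35,4)·0.121^4·0.879^31 = 0.2059663
1 − 0.5802466 = 0.4197534

0.41975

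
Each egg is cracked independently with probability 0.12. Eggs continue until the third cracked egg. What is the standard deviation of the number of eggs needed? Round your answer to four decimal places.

Y = total eggs until the third success; negative binomial with r=3, p=0.12.
SD(Y) = √[r(1−p)/p²] = √(183.333333) = 13.540064

13.5401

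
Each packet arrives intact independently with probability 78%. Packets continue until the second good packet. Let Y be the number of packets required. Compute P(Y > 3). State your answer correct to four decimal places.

0.1239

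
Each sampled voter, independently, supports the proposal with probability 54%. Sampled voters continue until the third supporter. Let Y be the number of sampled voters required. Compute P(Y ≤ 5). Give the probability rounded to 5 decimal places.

0.57468

Finishing within 5 sampled voters ⇔ at least 3 successes in the first 5. With X ~ Binomial(5, 0.54), P(Y ≤ 5) = 1 − P(X ≤ 2).
  k=0: C(5,0)·0.54^0·0.46^5 = 0.0205963
  k=1: C(5,1)·0.54^1·0.46^4 = 0.1208913
  k=2: C(5,2)·0.54^2·0.46^3 = 0.2838318
1 − 0.4253194 = 0.5746806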